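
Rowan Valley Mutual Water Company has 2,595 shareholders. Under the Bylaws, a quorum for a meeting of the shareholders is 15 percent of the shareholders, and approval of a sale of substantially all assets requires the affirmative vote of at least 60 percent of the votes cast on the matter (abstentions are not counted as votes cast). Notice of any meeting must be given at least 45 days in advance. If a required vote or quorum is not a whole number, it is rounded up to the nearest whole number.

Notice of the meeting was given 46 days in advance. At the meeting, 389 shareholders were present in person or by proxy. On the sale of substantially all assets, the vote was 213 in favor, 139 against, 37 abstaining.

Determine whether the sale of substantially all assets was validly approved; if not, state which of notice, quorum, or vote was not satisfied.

Notice: 46 days given; 45 required. Satisfied.
Quorum: 15% of 2,595 = 389.25, rounded up to 390; 389 present. Not satisfied.
Vote: requires three-fifths of the votes cast (389 − 37 abstaining = 352); 3/5 of 352 = 211.20, rounded up to 212, so 212 needed; 213 in favor. Satisfied.

Invalid — quorum requirement not satisfied.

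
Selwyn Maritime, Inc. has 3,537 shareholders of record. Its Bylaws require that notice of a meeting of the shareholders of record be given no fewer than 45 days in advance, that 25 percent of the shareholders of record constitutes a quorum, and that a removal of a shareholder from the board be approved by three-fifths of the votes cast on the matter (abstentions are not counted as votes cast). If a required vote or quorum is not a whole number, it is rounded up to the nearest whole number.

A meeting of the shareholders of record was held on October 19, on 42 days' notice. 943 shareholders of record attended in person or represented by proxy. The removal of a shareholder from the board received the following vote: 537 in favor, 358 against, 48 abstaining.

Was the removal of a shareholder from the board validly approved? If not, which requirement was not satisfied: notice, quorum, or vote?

Invalid — notice requirement not satisfied.

Notice: 42 days given; 45 required. Not satisfied.
Quorum: 25% of 3,537 = 884.25, rounded up to 885; 943 present. Satisfied.
Vote: requires three-fifths of the votes cast (943 − 48 abstaining = 895); 3/5 of 895 = 537, so 537 needed; 537 in favor. Satisfied.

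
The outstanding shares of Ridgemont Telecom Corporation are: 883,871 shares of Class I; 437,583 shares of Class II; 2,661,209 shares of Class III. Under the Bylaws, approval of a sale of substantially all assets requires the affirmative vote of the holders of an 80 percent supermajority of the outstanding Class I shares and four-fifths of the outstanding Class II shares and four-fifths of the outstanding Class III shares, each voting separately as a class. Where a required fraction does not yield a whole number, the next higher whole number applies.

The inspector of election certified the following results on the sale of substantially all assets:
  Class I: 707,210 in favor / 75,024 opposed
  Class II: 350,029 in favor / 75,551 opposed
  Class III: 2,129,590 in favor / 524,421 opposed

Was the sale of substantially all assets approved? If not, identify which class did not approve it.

Class I: 4/5 of 883871 = 707096.80, rounded up to 707097; 707,097 required, 707,210 in favor — approved.
Class II: 4/5 of 437583 = 350066.40, rounded up to 350067; 350,067 required, 350,029 in favor — not approved.
Class III: 4/5 of 2661209 = 2128967.20, rounded up to 2128968; 2,128,968 required, 2,129,590 in favor — approved.

Not approved — the Class II shares did not give the required vote.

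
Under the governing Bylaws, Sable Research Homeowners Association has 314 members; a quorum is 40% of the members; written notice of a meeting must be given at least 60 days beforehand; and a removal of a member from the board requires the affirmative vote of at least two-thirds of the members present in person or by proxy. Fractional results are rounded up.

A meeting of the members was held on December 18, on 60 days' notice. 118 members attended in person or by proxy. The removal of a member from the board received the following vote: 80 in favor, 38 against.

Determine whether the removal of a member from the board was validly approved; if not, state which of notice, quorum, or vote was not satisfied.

Invalid — quorum requirement not satisfied.

Notice: 60 days given; 60 required. Satisfied.
Quorum: 40% of 314 = 125.60, rounded up to 126; 118 present. Not satisfied.
Vote: requires two-thirds of those present (118); 2/3 of 118 = 78.67, rounded up to 79, so 79 needed; 80 in favor. Satisfied.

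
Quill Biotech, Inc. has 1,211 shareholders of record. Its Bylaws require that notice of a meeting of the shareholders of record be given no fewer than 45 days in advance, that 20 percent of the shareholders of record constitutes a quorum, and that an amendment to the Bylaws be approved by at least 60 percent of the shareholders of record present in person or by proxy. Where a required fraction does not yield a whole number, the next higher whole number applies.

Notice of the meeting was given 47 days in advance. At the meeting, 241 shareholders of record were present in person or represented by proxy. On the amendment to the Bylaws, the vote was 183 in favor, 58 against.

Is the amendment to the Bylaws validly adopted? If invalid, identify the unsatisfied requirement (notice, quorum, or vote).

Invalid — quorum requirement not satisfied.

Notice: 47 days given; 45 required. Satisfied.
Quorum: 20% of 1,211 = 242.20, rounded up to 243; 241 present. Not satisfied.
Vote: requires three-fifths of those present (241); 3/5 of 241 = 144.60, rounded up to 145, so 145 needed; 183 in favor. Satisfied.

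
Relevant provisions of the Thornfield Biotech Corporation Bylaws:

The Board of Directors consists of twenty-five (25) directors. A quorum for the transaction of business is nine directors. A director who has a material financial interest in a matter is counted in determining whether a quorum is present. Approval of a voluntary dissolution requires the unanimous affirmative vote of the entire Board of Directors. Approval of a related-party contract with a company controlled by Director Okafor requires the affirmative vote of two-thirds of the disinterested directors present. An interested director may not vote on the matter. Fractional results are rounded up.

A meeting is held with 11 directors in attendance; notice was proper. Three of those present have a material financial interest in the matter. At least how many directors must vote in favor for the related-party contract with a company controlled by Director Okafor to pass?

The related-party contract with a company controlled by Director Okafor requires two-thirds of the disinterested directors present (11 − 3 = 8).
2/3 of 8 = 5.33, rounded up to 6.

6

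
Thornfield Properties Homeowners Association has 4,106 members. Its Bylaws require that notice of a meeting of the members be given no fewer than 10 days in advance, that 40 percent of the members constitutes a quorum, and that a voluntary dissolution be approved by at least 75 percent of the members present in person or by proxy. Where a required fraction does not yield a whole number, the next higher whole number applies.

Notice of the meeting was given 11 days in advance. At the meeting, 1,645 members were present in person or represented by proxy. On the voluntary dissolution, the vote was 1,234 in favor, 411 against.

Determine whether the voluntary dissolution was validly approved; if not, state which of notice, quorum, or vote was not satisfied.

Valid — all requirements satisfied.

Notice: 11 days given; 10 required. Satisfied.
Quorum: 40% of 4,106 = 1,642.40, rounded up to 1,643; 1,645 present. Satisfied.
Vote: requires three-fourths of those present (1,645); 3/4 of 1645 = 1233.75, rounded up to 1234, so 1,234 needed; 1,234 in favor. Satisfied.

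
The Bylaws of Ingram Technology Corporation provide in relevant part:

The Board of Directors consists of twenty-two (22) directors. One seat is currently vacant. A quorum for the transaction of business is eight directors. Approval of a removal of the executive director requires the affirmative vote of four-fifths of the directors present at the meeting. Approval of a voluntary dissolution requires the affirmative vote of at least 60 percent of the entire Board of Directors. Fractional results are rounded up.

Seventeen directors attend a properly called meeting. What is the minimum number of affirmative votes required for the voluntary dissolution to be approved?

The voluntary dissolution requires three-fifths of the entire Board of Directors (22).
3/5 of 22 = 13.20, rounded up to 14.

14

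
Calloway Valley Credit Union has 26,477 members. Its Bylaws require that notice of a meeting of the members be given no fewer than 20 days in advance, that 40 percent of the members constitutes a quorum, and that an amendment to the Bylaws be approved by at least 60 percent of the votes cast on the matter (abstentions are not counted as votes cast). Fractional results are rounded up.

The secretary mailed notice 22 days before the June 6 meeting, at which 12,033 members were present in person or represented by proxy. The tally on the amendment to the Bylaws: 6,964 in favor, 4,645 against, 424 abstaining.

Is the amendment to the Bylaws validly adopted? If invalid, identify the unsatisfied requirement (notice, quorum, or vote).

Invalid — vote requirement not satisfied.

Notice: 22 days given; 20 required. Satisfied.
Quorum: 40% of 26,477 = 10,590.80, rounded up to 10,591; 12,033 present. Satisfied.
Vote: requires three-fifths of the votes cast (12,033 − 424 abstaining = 11,609); 3/5 of 11609 = 6965.40, rounded up to 6966, so 6,966 needed; 6,964 in favor. Not satisfied.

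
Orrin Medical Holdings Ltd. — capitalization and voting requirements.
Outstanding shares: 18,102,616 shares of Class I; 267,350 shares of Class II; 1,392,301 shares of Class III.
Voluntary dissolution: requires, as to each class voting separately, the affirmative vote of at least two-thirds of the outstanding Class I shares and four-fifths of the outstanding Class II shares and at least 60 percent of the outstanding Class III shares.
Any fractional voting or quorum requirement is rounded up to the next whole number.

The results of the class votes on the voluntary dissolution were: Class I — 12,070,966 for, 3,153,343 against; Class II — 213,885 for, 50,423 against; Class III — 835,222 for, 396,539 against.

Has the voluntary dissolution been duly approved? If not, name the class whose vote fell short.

Not approved — the Class III shares did not give the required vote.

Class I: 2/3 of 18102616 = 12068410.67, rounded up to 12068411; 12,068,411 required, 12,070,966 in favor — approved.
Class II: 4/5 of 267350 = 213880; 213,880 required, 213,885 in favor — approved.
Class III: 3/5 of 1392301 = 835380.60, rounded up to 835381; 835,381 required, 835,222 in favor — not approved.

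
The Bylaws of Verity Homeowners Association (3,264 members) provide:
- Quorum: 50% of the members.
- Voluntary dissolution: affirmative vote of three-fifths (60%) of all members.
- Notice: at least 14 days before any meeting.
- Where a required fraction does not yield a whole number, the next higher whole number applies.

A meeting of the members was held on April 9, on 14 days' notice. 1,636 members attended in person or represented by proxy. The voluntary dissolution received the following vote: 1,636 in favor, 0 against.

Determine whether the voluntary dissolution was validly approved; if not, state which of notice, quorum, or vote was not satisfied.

Invalid — vote requirement not satisfied.

Notice: 14 days given; 14 required. Satisfied.
Quorum: 50% of 3,264 = 1,632; 1,636 present. Satisfied.
Vote: requires three-fifths of all members (3,264); 3/5 of 3264 = 1958.40, rounded up to 1959, so 1,959 needed; 1,636 in favor. Not satisfied.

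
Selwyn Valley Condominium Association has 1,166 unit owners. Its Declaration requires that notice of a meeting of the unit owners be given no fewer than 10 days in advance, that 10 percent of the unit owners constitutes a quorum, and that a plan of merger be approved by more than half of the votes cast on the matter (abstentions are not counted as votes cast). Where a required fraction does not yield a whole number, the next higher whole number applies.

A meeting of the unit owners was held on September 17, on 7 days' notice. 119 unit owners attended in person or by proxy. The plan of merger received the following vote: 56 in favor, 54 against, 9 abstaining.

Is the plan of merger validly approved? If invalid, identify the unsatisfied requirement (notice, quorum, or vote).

Invalid — notice requirement not satisfied.

Notice: 7 days given; 10 required. Not satisfied.
Quorum: 10% of 1,166 = 116.60, rounded up to 117; 119 present. Satisfied.
Vote: requires a majority of the votes cast (119 − 9 abstaining = 110); a majority of 110 is 56, so 56 needed; 56 in favor. Satisfied.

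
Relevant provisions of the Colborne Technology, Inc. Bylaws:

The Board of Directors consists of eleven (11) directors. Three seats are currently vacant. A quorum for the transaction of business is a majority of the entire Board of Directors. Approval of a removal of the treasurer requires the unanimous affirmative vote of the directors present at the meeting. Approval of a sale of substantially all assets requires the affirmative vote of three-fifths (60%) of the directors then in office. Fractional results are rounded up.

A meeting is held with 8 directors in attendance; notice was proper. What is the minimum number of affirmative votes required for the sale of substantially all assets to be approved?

5

The sale of substantially all assets requires three-fifths of the directors then in office (8).
3/5 of 8 = 4.80, rounded up to 5.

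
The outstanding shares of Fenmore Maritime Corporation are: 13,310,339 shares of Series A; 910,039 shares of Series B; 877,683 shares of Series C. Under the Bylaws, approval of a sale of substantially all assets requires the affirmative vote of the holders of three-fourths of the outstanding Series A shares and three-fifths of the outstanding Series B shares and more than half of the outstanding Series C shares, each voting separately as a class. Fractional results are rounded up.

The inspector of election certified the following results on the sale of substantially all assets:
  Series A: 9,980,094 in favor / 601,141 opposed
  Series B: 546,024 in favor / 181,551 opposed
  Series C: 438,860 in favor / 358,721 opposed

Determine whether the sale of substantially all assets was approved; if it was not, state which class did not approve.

Series A: 3/4 of 13310339 = 9982754.25, rounded up to 9982755; 9,982,755 required, 9,980,094 in favor — not approved.
Series B: 3/5 of 910039 = 546023.40, rounded up to 546024; 546,024 required, 546,024 in favor — approved.
Series C: a majority of 877683 is 438842; 438,842 required, 438,860 in favor — approved.

Not approved — the Series A shares did not give the required vote.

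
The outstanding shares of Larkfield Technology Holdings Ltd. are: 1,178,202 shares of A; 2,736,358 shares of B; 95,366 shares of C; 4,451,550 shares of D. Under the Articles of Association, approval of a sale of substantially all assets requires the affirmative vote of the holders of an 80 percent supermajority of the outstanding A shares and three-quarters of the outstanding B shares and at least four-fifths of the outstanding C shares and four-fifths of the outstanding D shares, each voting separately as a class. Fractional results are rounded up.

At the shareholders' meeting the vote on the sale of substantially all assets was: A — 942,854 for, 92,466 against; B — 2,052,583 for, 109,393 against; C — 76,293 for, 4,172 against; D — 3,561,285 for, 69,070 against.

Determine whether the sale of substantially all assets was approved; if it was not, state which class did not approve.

A: 4/5 of 1178202 = 942561.60, rounded up to 942562; 942,562 required, 942,854 in favor — approved.
B: 3/4 of 2736358 = 2052268.50, rounded up to 2052269; 2,052,269 required, 2,052,583 in favor — approved.
C: 4/5 of 95366 = 76292.80, rounded up to 76293; 76,293 required, 76,293 in favor — approved.
D: 4/5 of 4451550 = 3561240; 3,561,240 required, 3,561,285 in favor — approved.

Approved — every class gave the required vote.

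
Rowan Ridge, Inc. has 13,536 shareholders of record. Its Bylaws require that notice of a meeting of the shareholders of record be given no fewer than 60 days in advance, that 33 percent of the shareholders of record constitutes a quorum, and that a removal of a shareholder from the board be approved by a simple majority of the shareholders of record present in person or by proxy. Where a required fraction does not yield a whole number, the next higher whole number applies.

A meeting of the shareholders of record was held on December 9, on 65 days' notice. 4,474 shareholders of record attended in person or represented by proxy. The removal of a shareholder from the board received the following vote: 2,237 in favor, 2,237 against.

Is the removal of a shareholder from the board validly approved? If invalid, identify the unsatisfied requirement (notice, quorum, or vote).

Invalid — vote requirement not satisfied.

Notice: 65 days given; 60 required. Satisfied.
Quorum: 33% of 13,536 = 4,466.88, rounded up to 4,467; 4,474 present. Satisfied.
Vote: requires a majority of those present (4,474); a majority of 4474 is 2238, so 2,238 needed; 2,237 in favor. Not satisfied.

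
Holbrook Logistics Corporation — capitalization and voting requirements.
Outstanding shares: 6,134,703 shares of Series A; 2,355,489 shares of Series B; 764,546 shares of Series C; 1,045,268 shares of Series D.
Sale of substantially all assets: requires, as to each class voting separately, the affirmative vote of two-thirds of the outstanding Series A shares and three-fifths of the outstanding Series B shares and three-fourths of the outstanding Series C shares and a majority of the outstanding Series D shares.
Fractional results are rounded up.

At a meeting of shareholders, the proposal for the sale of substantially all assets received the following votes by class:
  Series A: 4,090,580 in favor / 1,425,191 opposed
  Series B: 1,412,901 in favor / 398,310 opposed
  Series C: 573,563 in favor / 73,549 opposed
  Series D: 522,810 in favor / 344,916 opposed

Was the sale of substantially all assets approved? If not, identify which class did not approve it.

Series A: 2/3 of 6134703 = 4089802; 4,089,802 required, 4,090,580 in favor — approved.
Series B: 3/5 of 2355489 = 1413293.40, rounded up to 1413294; 1,413,294 required, 1,412,901 in favor — not approved.
Series C: 3/4 of 764546 = 573409.50, rounded up to 573410; 573,410 required, 573,563 in favor — approved.
Series D: a majority of 1045268 is 522635; 522,635 required, 522,810 in favor — approved.

Not approved — the Series B shares did not give the required vote.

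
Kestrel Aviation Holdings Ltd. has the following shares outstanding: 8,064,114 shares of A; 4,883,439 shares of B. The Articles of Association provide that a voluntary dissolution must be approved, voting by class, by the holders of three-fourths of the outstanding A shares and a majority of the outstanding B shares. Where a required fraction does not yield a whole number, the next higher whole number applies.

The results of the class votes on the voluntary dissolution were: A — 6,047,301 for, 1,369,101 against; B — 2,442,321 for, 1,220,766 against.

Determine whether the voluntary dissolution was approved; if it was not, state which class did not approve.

A: 3/4 of 8064114 = 6048085.50, rounded up to 6048086; 6,048,086 required, 6,047,301 in favor — not approved.
B: a majority of 4883439 is 2441720; 2,441,720 required, 2,442,321 in favor — approved.

Not approved — the A shares did not give the required vote.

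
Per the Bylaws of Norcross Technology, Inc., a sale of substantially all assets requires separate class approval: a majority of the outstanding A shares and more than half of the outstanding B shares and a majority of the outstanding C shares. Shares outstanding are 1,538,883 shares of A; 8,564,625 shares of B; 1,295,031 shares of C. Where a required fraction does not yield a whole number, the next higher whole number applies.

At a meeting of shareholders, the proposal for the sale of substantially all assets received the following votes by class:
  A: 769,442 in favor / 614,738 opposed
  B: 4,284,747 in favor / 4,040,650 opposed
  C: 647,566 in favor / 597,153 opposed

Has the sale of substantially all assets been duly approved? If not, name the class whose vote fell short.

Approved — every class gave the required vote.

A: a majority of 1538883 is 769442; 769,442 required, 769,442 in favor — approved.
B: a majority of 8564625 is 4282313; 4,282,313 required, 4,284,747 in favor — approved.
C: a majority of 1295031 is 647516; 647,516 required, 647,566 in favor — approved.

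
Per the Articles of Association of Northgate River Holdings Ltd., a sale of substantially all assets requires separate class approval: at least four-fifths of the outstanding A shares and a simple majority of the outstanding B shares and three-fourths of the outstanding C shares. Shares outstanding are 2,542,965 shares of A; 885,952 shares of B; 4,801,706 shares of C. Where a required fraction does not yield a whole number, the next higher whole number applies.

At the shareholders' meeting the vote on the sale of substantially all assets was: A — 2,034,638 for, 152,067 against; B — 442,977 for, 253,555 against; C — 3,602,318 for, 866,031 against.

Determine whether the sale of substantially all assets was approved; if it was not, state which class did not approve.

A: 4/5 of 2542965 = 2034372; 2,034,372 required, 2,034,638 in favor — approved.
B: a majority of 885952 is 442977; 442,977 required, 442,977 in favor — approved.
C: 3/4 of 4801706 = 3601279.50, rounded up to 3601280; 3,601,280 required, 3,602,318 in favor — approved.

Approved — every class gave the required vote.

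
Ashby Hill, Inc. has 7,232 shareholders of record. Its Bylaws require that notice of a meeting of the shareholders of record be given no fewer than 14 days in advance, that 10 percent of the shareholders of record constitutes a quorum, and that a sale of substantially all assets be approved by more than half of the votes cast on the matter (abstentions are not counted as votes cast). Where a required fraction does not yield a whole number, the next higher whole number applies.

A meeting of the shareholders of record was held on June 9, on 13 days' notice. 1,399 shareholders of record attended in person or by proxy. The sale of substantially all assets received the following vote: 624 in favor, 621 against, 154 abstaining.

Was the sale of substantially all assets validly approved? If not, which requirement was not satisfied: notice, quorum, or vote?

Invalid — notice requirement not satisfied.

Notice: 13 days given; 14 required. Not satisfied.
Quorum: 10% of 7,232 = 723.20, rounded up to 724; 1,399 present. Satisfied.
Vote: requires a majority of the votes cast (1,399 − 154 abstaining = 1,245); a majority of 1245 is 623, so 623 needed; 624 in favor. Satisfied.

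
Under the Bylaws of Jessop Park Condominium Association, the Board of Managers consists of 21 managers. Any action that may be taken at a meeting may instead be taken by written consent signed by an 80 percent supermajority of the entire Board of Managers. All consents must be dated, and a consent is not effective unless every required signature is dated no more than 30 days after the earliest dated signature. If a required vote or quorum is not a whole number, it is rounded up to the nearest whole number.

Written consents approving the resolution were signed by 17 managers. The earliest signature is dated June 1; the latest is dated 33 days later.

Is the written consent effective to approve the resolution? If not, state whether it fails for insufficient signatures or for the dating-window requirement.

Not effective — dating-window requirement not satisfied.

Signatures required: an 80 percent supermajority of 21 — 4/5 of 21 = 16.80, rounded up to 17, so 17 needed; 17 signed. Sufficient.
Dating window: the latest signature is 33 days after the earliest; the limit is 30 days. Outside the window.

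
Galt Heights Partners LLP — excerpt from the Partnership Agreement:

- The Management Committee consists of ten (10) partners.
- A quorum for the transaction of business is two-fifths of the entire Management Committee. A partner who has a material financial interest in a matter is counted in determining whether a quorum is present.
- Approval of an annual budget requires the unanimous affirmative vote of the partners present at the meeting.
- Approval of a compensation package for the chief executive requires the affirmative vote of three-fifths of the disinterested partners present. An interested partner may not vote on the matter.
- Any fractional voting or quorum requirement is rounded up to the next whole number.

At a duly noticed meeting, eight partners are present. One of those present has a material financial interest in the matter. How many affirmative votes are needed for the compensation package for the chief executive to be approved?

5

The compensation package for the chief executive requires three-fifths of the disinterested partners present (8 − 1 = 7).
3/5 of 7 = 4.20, rounded up to 5.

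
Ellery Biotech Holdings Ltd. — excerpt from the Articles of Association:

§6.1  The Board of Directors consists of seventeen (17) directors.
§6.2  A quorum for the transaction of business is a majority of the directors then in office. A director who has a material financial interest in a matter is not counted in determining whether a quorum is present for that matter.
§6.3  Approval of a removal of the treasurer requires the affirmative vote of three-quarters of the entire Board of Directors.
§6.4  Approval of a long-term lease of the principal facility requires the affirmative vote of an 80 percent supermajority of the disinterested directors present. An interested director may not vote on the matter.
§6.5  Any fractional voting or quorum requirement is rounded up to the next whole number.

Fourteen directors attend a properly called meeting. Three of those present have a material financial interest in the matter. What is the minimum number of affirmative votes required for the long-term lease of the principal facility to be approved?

The long-term lease of the principal facility requires four-fifths of the disinterested directors present (14 − 3 = 11).
4/5 of 11 = 8.80, rounded up to 9.

9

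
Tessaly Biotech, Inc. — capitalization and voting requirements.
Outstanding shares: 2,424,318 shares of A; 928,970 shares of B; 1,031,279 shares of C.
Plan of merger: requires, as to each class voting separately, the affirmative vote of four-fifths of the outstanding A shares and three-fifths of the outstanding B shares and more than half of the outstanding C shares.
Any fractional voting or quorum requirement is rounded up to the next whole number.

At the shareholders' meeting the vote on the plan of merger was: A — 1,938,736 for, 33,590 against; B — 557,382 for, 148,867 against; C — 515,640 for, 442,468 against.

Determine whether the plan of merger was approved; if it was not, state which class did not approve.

Not approved — the A shares did not give the required vote.

A: 4/5 of 2424318 = 1939454.40, rounded up to 1939455; 1,939,455 required, 1,938,736 in favor — not approved.
B: 3/5 of 928970 = 557382; 557,382 required, 557,382 in favor — approved.
C: a majority of 1031279 is 515640; 515,640 required, 515,640 in favor — approved.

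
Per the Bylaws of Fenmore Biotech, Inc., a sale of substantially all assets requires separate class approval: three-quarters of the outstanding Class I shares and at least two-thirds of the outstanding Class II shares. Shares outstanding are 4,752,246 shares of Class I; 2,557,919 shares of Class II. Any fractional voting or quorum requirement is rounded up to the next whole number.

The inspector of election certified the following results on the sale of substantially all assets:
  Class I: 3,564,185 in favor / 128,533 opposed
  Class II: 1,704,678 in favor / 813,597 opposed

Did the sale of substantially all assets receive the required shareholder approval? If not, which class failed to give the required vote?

Class I: 3/4 of 4752246 = 3564184.50, rounded up to 3564185; 3,564,185 required, 3,564,185 in favor — approved.
Class II: 2/3 of 2557919 = 1705279.33, rounded up to 1705280; 1,705,280 required, 1,704,678 in favor — not approved.

Not approved — the Class II shares did not give the required vote.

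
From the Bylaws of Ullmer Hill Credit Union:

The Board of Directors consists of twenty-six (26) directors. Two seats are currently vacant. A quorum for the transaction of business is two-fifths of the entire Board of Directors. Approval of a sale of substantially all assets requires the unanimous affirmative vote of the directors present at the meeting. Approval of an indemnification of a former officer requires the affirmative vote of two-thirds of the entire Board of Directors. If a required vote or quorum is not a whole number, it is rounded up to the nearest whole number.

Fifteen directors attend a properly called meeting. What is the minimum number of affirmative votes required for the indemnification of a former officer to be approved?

18

The indemnification of a former officer requires two-thirds of the entire Board of Directors (26).
2/3 of 26 = 17.33, rounded up to 18.
(Only 15 can vote, so the indemnification of a former officer cannot pass at this meeting, but the required vote is still 18.)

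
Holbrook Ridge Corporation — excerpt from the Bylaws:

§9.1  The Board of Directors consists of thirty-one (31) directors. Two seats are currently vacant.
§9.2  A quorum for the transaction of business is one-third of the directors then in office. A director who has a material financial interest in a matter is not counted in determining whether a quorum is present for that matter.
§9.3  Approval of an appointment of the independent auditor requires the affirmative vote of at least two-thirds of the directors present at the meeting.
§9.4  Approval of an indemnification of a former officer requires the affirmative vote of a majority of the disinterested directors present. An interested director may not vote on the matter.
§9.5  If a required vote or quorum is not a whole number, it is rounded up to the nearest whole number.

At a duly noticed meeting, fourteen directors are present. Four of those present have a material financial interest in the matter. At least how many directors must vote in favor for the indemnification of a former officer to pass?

The indemnification of a former officer requires a majority of the disinterested directors present (14 − 4 = 10).
A majority of 10 is 6.

6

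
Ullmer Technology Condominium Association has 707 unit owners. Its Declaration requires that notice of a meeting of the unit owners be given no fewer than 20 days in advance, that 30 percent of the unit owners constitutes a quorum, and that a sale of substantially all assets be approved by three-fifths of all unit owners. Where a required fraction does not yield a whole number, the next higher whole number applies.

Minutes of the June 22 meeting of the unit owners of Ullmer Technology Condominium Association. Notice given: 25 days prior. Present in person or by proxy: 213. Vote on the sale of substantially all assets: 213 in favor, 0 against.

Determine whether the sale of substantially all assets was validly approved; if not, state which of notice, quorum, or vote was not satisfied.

Invalid — vote requirement not satisfied.

Notice: 25 days given; 20 required. Satisfied.
Quorum: 30% of 707 = 212.10, rounded up to 213; 213 present. Satisfied.
Vote: requires three-fifths of all unit owners (707); 3/5 of 707 = 424.20, rounded up to 425, so 425 needed; 213 in favor. Not satisfied.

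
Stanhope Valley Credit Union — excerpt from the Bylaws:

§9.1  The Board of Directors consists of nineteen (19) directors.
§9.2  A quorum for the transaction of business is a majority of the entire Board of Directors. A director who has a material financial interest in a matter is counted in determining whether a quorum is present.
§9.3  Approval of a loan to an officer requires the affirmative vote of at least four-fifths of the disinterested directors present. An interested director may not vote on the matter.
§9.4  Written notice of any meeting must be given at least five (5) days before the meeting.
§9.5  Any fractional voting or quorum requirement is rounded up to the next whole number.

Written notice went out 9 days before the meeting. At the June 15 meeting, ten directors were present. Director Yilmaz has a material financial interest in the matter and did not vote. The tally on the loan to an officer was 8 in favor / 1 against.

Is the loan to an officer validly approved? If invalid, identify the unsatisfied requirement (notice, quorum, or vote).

Valid — all requirements satisfied.

Notice: 9 days given; 5 required (9 ≥ 5). Satisfied.
Quorum: 10 present (interested directors count toward quorum); quorum is 10. Satisfied.
Vote: the loan to an officer requires four-fifths of the disinterested directors present (10 − 1 = 9). 4/5 of 9 = 7.20, rounded up to 8, so 8 affirmative votes are needed; 8 voted in favor. Satisfied.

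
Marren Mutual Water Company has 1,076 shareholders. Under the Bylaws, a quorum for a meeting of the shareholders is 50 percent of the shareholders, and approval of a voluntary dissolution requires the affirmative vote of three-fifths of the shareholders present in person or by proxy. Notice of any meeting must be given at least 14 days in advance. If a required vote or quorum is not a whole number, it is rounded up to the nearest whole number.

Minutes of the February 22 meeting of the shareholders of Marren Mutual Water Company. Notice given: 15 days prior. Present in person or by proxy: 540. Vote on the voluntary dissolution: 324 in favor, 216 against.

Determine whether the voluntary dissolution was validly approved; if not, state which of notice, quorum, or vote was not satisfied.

Valid — all requirements satisfied.

Notice: 15 days given; 14 required. Satisfied.
Quorum: 50% of 1,076 = 538; 540 present. Satisfied.
Vote: requires three-fifths of those present (540); 3/5 of 540 = 324, so 324 needed; 324 in favor. Satisfied.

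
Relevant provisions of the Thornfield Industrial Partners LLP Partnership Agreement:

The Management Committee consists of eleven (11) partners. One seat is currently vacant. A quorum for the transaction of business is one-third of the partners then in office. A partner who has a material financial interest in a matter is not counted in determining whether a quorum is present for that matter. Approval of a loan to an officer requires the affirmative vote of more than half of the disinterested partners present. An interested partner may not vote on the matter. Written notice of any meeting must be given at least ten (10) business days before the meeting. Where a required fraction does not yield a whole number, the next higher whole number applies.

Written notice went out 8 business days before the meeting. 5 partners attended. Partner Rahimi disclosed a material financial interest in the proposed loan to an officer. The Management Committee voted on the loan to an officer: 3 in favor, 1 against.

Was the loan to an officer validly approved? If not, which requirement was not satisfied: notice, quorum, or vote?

Invalid — notice requirement not satisfied.

Notice: 8 business days given; 10 required (8 < 10). Not satisfied.
Quorum: 5 present, but the 1 interested partner does not count, leaving 4. Quorum is 4. Satisfied.
Vote: the loan to an officer requires a majority of the disinterested partners present (5 − 1 = 4). A majority of 4 is 3, so 3 affirmative votes are needed; 3 voted in favor. Satisfied.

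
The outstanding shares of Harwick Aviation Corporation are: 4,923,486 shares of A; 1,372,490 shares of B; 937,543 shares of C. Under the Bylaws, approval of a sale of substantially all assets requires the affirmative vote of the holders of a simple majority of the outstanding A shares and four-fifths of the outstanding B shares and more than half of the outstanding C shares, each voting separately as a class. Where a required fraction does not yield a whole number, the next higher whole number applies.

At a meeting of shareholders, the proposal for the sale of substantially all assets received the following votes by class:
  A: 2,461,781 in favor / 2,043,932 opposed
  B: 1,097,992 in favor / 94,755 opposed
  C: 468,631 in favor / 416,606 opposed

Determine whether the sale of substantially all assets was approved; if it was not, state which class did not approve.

A: a majority of 4923486 is 2461744; 2,461,744 required, 2,461,781 in favor — approved.
B: 4/5 of 1372490 = 1097992; 1,097,992 required, 1,097,992 in favor — approved.
C: a majority of 937543 is 468772; 468,772 required, 468,631 in favor — not approved.

Not approved — the C shares did not give the required vote.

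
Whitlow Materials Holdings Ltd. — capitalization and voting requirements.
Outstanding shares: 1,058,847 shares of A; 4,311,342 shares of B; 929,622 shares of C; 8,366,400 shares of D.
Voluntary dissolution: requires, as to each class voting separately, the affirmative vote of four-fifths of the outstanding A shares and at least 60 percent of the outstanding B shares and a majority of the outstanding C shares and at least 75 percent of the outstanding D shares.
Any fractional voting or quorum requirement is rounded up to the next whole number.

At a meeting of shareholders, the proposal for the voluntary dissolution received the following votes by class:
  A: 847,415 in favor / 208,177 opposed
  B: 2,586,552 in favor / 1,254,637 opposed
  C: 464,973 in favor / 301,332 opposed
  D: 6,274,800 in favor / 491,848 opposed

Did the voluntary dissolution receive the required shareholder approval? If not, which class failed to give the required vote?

Not approved — the B shares did not give the required vote.

A: 4/5 of 1058847 = 847077.60, rounded up to 847078; 847,078 required, 847,415 in favor — approved.
B: 3/5 of 4311342 = 2586805.20, rounded up to 2586806; 2,586,806 required, 2,586,552 in favor — not approved.
C: a majority of 929622 is 464812; 464,812 required, 464,973 in favor — approved.
D: 3/4 of 8366400 = 6274800; 6,274,800 required, 6,274,800 in favor — approved.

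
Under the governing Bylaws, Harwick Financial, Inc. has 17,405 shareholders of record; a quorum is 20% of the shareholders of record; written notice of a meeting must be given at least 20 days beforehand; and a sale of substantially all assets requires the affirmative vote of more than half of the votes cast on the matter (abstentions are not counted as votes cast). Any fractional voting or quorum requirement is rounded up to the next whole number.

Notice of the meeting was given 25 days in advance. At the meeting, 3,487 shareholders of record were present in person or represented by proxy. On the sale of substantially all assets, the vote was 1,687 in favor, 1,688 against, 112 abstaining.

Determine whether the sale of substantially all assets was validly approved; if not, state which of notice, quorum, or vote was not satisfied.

Notice: 25 days given; 20 required. Satisfied.
Quorum: 20% of 17,405 = 3,481; 3,487 present. Satisfied.
Vote: requires a majority of the votes cast (3,487 − 112 abstaining = 3,375); a majority of 3375 is 1688, so 1,688 needed; 1,687 in favor. Not satisfied.

Invalid — vote requirement not satisfied.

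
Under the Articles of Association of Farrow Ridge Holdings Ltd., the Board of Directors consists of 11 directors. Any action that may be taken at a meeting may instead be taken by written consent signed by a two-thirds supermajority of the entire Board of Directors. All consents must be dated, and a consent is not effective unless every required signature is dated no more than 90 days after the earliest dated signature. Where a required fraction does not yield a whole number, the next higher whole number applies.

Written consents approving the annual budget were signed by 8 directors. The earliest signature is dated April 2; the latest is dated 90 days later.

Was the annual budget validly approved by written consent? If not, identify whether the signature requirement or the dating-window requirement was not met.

Signatures required: a two-thirds supermajority of 11 — 2/3 of 11 = 7.33, rounded up to 8, so 8 needed; 8 signed. Sufficient.
Dating window: the latest signature is 90 days after the earliest; the limit is 90 days. Within the window.

Effective — both the signature and dating-window requirements are satisfied.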